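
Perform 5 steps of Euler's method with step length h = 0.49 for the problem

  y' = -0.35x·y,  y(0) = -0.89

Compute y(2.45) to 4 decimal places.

-0.3367

Euler: y_{n+1} = y_n + h·f(x_n, y_n).
x=0.000000, y=-0.890000: f=0.000000 → y ← -0.890000 + 0.49·0.000000 = -0.890000
x=0.490000, y=-0.890000: f=0.152635 → y ← -0.890000 + 0.49·0.152635 = -0.815209
x=0.980000, y=-0.815209: f=0.279617 → y ← -0.815209 + 0.49·0.279617 = -0.678197
x=1.470000, y=-0.678197: f=0.348932 → y ← -0.678197 + 0.49·0.348932 = -0.507220
x=1.960000, y=-0.507220: f=0.347953 → y ← -0.507220 + 0.49·0.347953 = -0.336723
y(2.45) ≈ -0.3367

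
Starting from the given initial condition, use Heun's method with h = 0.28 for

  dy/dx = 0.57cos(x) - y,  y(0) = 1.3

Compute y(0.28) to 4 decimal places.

Heun: k1 = f(x_n, y_n); k2 = f(x_n + h, y_n + h·k1); y_{n+1} = y_n + (h/2)·(k1 + k2).
x=0.000000, y=1.300000:
  k1 = f(0.000000, 1.300000) = -0.730000
  k2 = f(0.280000, 1.095600) = -0.547798
  y ← 1.300000 + (0.28/2)·(-0.730000 + (-0.547798)) = 1.121108
y(0.28) ≈ 1.1211

1.1211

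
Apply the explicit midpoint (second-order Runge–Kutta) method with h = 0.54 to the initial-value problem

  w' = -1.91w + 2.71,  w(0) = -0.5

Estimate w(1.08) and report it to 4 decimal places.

Midpoint: k1 = f(x_n, w_n); k2 = f(x_n + h/2, w_n + (h/2)·k1); w_{n+1} = w_n + h·k2.
x=0.000000, w=-0.500000:
  k1 = f(0.000000, -0.500000) = 3.665000
  k2 = f(0.270000, 0.489550) = 1.774960
  w ← -0.500000 + 0.54·1.774960 = 0.458478
x=0.540000, w=0.458478:
  k1 = f(0.540000, 0.458478) = 1.834307
  k2 = f(0.810000, 0.953741) = 0.888355
  w ← 0.458478 + 0.54·0.888355 = 0.938190
w(1.08) ≈ 0.9382

0.9382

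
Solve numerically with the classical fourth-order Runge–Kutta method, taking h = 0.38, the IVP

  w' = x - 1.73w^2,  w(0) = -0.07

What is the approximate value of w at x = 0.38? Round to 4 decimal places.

RK4: k1 = f(x_n, w_n); k2 = f(x_n + h/2, w_n + (h/2)·k1); k3 = f(x_n + h/2, w_n + (h/2)·k2); k4 = f(x_n + h, w_n + h·k3); w_{n+1} = w_n + (h/6)·(k1 + 2k2 + 2k3 + k4).
x=0.000000, w=-0.070000:
  k1 = f(0.000000, -0.070000) = -0.008477
  k2 = f(0.190000, -0.071611) = 0.181128
  k3 = f(0.190000, -0.035586) = 0.187809
  k4 = f(0.380000, 0.001368) = 0.379997
  w ← -0.070000 + (0.38/6)·(k1 + 2k2 + 2k3 + k4) = 0.000262
w(0.38) ≈ 0.0003

0.0003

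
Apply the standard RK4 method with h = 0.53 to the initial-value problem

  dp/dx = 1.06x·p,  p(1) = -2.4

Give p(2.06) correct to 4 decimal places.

RK4: k1 = f(x_n, p_n); k2 = f(x_n + h/2, p_n + (h/2)·k1); k3 = f(x_n + h/2, p_n + (h/2)·k2); k4 = f(x_n + h, p_n + h·k3); p_{n+1} = p_n + (h/6)·(k1 + 2k2 + 2k3 + k4).
x=1.000000, p=-2.400000:
  k1 = f(1.000000, -2.400000) = -2.544000
  k2 = f(1.265000, -3.074160) = -4.122141
  k3 = f(1.265000, -3.492367) = -4.682915
  k4 = f(1.530000, -4.881945) = -7.917539
  p ← -2.400000 + (0.53/6)·(k1 + 2k2 + 2k3 + k4) = -4.879663
x=1.530000, p=-4.879663:
  k1 = f(1.530000, -4.879663) = -7.913837
  k2 = f(1.795000, -6.976829) = -13.274813
  k3 = f(1.795000, -8.397488) = -15.977901
  k4 = f(2.060000, -13.347950) = -29.146583
  p ← -4.879663 + (0.53/6)·(k1 + 2k2 + 2k3 + k4) = -13.321312
p(2.06) ≈ -13.3213

-13.3213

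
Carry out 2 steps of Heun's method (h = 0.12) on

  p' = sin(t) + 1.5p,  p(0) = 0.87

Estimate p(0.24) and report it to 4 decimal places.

1.2762

Heun: k1 = f(t_n, p_n); k2 = f(t_n + h, p_n + h·k1); p_{n+1} = p_n + (h/2)·(k1 + k2).
t=0.000000, p=0.870000:
  k1 = f(0.000000, 0.870000) = 1.305000
  k2 = f(0.120000, 1.026600) = 1.659612
  p ← 0.870000 + (0.12/2)·(1.305000 + 1.659612) = 1.047877
t=0.120000, p=1.047877:
  k1 = f(0.120000, 1.047877) = 1.691527
  k2 = f(0.240000, 1.250860) = 2.113993
  p ← 1.047877 + (0.12/2)·(1.691527 + 2.113993) = 1.276208
p(0.24) ≈ 1.2762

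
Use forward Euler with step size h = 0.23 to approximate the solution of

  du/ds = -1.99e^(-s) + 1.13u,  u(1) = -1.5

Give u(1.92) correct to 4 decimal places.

-4.5470

Euler: u_{n+1} = u_n + h·f(s_n, u_n).
s=1.000000, u=-1.500000: f=-2.427080 → u ← -1.500000 + 0.23·(-2.427080) = -2.058228
s=1.230000, u=-2.058228: f=-2.907460 → u ← -2.058228 + 0.23·(-2.907460) = -2.726944
s=1.460000, u=-2.726944: f=-3.543597 → u ← -2.726944 + 0.23·(-3.543597) = -3.541972
s=1.690000, u=-3.541972: f=-4.369622 → u ← -3.541972 + 0.23·(-4.369622) = -4.546985
u(1.92) ≈ -4.5470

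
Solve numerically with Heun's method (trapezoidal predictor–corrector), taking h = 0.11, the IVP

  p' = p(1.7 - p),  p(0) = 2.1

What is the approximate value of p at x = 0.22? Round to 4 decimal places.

Heun: k1 = f(x_n, p_n); k2 = f(x_n + h, p_n + h·k1); p_{n+1} = p_n + (h/2)·(k1 + k2).
x=0.000000, p=2.100000:
  k1 = f(0.000000, 2.100000) = -0.840000
  k2 = f(0.110000, 2.007600) = -0.617538
  p ← 2.100000 + (0.11/2)·(-0.840000 + (-0.617538)) = 2.019835
x=0.110000, p=2.019835:
  k1 = f(0.110000, 2.019835) = -0.646015
  k2 = f(0.220000, 1.948774) = -0.484804
  p ← 2.019835 + (0.11/2)·(-0.646015 + (-0.484804)) = 1.957640
p(0.22) ≈ 1.9576

1.9576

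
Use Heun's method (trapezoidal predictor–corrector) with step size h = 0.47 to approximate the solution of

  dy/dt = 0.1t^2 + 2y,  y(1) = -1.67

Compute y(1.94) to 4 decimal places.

Heun: k1 = f(t_n, y_n); k2 = f(t_n + h, y_n + h·k1); y_{n+1} = y_n + (h/2)·(k1 + k2).
t=1.000000, y=-1.670000:
  k1 = f(1.000000, -1.670000) = -3.240000
  k2 = f(1.470000, -3.192800) = -6.169510
  y ← -1.670000 + (0.47/2)·(-3.240000 + (-6.169510)) = -3.881235
t=1.470000, y=-3.881235:
  k1 = f(1.470000, -3.881235) = -7.546380
  k2 = f(1.940000, -7.428033) = -14.479707
  y ← -3.881235 + (0.47/2)·(-7.546380 + (-14.479707)) = -9.057365
y(1.94) ≈ -9.0574

-9.0574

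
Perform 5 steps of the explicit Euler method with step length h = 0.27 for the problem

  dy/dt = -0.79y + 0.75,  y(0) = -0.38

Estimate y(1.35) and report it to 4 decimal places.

0.5488

Euler: y_{n+1} = y_n + h·f(t_n, y_n).
t=0.000000, y=-0.380000: f=1.050200 → y ← -0.380000 + 0.27·1.050200 = -0.096446
t=0.270000, y=-0.096446: f=0.826192 → y ← -0.096446 + 0.27·0.826192 = 0.126626
t=0.540000, y=0.126626: f=0.649966 → y ← 0.126626 + 0.27·0.649966 = 0.302117
t=0.810000, y=0.302117: f=0.511328 → y ← 0.302117 + 0.27·0.511328 = 0.440175
t=1.080000, y=0.440175: f=0.402262 → y ← 0.440175 + 0.27·0.402262 = 0.548786
y(1.35) ≈ 0.5488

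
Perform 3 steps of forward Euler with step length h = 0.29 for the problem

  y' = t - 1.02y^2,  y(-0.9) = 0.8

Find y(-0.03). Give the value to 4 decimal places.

0.0383

Euler: y_{n+1} = y_n + h·f(t_n, y_n).
t=-0.900000, y=0.800000: f=-1.552800 → y ← 0.800000 + 0.29·(-1.552800) = 0.349688
t=-0.610000, y=0.349688: f=-0.734727 → y ← 0.349688 + 0.29·(-0.734727) = 0.136617
t=-0.320000, y=0.136617: f=-0.339038 → y ← 0.136617 + 0.29·(-0.339038) = 0.038296
y(-0.03) ≈ 0.0383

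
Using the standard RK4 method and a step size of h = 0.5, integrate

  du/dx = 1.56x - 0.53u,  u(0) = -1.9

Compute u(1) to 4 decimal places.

RK4: k1 = f(x_n, u_n); k2 = f(x_n + h/2, u_n + (h/2)·k1); k3 = f(x_n + h/2, u_n + (h/2)·k2); k4 = f(x_n + h, u_n + h·k3); u_{n+1} = u_n + (h/6)·(k1 + 2k2 + 2k3 + k4).
x=0.000000, u=-1.900000:
  k1 = f(0.000000, -1.900000) = 1.007000
  k2 = f(0.250000, -1.648250) = 1.263572
  k3 = f(0.250000, -1.584107) = 1.229577
  k4 = f(0.500000, -1.285212) = 1.461162
  u ← -1.900000 + (0.5/6)·(k1 + 2k2 + 2k3 + k4) = -1.278795
x=0.500000, u=-1.278795:
  k1 = f(0.500000, -1.278795) = 1.457761
  k2 = f(0.750000, -0.914355) = 1.654608
  k3 = f(0.750000, -0.865143) = 1.628526
  k4 = f(1.000000, -0.464532) = 1.806202
  u ← -1.278795 + (0.5/6)·(k1 + 2k2 + 2k3 + k4) = -0.459609
u(1) ≈ -0.4596

-0.4596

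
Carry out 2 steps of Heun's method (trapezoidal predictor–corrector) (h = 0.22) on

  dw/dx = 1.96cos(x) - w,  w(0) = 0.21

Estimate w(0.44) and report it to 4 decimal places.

0.7994

Heun: k1 = f(x_n, w_n); k2 = f(x_n + h, w_n + h·k1); w_{n+1} = w_n + (h/2)·(k1 + k2).
x=0.000000, w=0.210000:
  k1 = f(0.000000, 0.210000) = 1.750000
  k2 = f(0.220000, 0.595000) = 1.317759
  w ← 0.210000 + (0.22/2)·(1.750000 + 1.317759) = 0.547453
x=0.220000, w=0.547453:
  k1 = f(0.220000, 0.547453) = 1.365306
  k2 = f(0.440000, 0.847821) = 0.925493
  w ← 0.547453 + (0.22/2)·(1.365306 + 0.925493) = 0.799441
w(0.44) ≈ 0.7994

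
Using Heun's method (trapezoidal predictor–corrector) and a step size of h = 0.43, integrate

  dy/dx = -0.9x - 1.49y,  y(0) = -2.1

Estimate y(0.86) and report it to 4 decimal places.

Heun: k1 = f(x_n, y_n); k2 = f(x_n + h, y_n + h·k1); y_{n+1} = y_n + (h/2)·(k1 + k2).
x=0.000000, y=-2.100000:
  k1 = f(0.000000, -2.100000) = 3.129000
  k2 = f(0.430000, -0.754530) = 0.737250
  y ← -2.100000 + (0.43/2)·(3.129000 + 0.737250) = -1.268756
x=0.430000, y=-1.268756:
  k1 = f(0.430000, -1.268756) = 1.503447
  k2 = f(0.860000, -0.622274) = 0.153188
  y ← -1.268756 + (0.43/2)·(1.503447 + 0.153188) = -0.912580
y(0.86) ≈ -0.9126

-0.9126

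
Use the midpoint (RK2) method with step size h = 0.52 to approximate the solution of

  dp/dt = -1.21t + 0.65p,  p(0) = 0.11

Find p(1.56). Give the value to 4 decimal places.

-1.7101

Midpoint: k1 = f(t_n, p_n); k2 = f(t_n + h/2, p_n + (h/2)·k1); p_{n+1} = p_n + h·k2.
t=0.000000, p=0.110000:
  k1 = f(0.000000, 0.110000) = 0.071500
  k2 = f(0.260000, 0.128590) = -0.231016
  p ← 0.110000 + 0.52·(-0.231016) = -0.010129
t=0.520000, p=-0.010129:
  k1 = f(0.520000, -0.010129) = -0.635784
  k2 = f(0.780000, -0.175432) = -1.057831
  p ← -0.010129 + 0.52·(-1.057831) = -0.560201
t=1.040000, p=-0.560201:
  k1 = f(1.040000, -0.560201) = -1.622530
  k2 = f(1.300000, -0.982059) = -2.211338
  p ← -0.560201 + 0.52·(-2.211338) = -1.710097
p(1.56) ≈ -1.7101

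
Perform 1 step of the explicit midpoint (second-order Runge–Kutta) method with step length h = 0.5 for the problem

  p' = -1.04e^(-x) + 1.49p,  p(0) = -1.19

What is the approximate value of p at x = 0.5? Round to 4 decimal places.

Midpoint: k1 = f(x_n, p_n); k2 = f(x_n + h/2, p_n + (h/2)·k1); p_{n+1} = p_n + h·k2.
x=0.000000, p=-1.190000:
  k1 = f(0.000000, -1.190000) = -2.813100
  k2 = f(0.250000, -1.893275) = -3.630933
  p ← -1.190000 + 0.5·(-3.630933) = -3.005466
p(0.5) ≈ -3.0055

-3.0055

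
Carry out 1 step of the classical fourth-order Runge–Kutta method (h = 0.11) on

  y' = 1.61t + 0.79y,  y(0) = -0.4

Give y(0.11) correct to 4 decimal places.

RK4: k1 = f(t_n, y_n); k2 = f(t_n + h/2, y_n + (h/2)·k1); k3 = f(t_n + h/2, y_n + (h/2)·k2); k4 = f(t_n + h, y_n + h·k3); y_{n+1} = y_n + (h/6)·(k1 + 2k2 + 2k3 + k4).
t=0.000000, y=-0.400000:
  k1 = f(0.000000, -0.400000) = -0.316000
  k2 = f(0.055000, -0.417380) = -0.241180
  k3 = f(0.055000, -0.413265) = -0.237929
  k4 = f(0.110000, -0.426172) = -0.159576
  y ← -0.400000 + (0.11/6)·(k1 + 2k2 + 2k3 + k4) = -0.426286
y(0.11) ≈ -0.4263

-0.4263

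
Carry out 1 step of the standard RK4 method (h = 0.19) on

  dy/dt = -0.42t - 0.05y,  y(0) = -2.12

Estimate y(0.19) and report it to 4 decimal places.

RK4: k1 = f(t_n, y_n); k2 = f(t_n + h/2, y_n + (h/2)·k1); k3 = f(t_n + h/2, y_n + (h/2)·k2); k4 = f(t_n + h, y_n + h·k3); y_{n+1} = y_n + (h/6)·(k1 + 2k2 + 2k3 + k4).
t=0.000000, y=-2.120000:
  k1 = f(0.000000, -2.120000) = 0.106000
  k2 = f(0.095000, -2.109930) = 0.065597
  k3 = f(0.095000, -2.113768) = 0.065788
  k4 = f(0.190000, -2.107500) = 0.025575
  y ← -2.120000 + (0.19/6)·(k1 + 2k2 + 2k3 + k4) = -2.107512
y(0.19) ≈ -2.1075

-2.1075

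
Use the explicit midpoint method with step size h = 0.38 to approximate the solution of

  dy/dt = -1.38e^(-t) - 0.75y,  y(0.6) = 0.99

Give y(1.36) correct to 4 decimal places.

0.2817

Midpoint: k1 = f(t_n, y_n); k2 = f(t_n + h/2, y_n + (h/2)·k1); y_{n+1} = y_n + h·k2.
t=0.600000, y=0.990000:
  k1 = f(0.600000, 0.990000) = -1.499860
  k2 = f(0.790000, 0.705027) = -1.155076
  y ← 0.990000 + 0.38·(-1.155076) = 0.551071
t=0.980000, y=0.551071:
  k1 = f(0.980000, 0.551071) = -0.931233
  k2 = f(1.170000, 0.374137) = -0.708909
  y ← 0.551071 + 0.38·(-0.708909) = 0.281686
y(1.36) ≈ 0.2817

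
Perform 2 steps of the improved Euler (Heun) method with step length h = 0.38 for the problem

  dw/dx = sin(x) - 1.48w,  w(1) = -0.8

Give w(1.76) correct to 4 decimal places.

Heun: k1 = f(x_n, w_n); k2 = f(x_n + h, w_n + h·k1); w_{n+1} = w_n + (h/2)·(k1 + k2).
x=1.000000, w=-0.800000:
  k1 = f(1.000000, -0.800000) = 2.025471
  k2 = f(1.380000, -0.030321) = 1.026729
  w ← -0.800000 + (0.38/2)·(2.025471 + 1.026729) = -0.220082
x=1.380000, w=-0.220082:
  k1 = f(1.380000, -0.220082) = 1.307575
  k2 = f(1.760000, 0.276796) = 0.572496
  w ← -0.220082 + (0.38/2)·(1.307575 + 0.572496) = 0.137131
w(1.76) ≈ 0.1371

0.1371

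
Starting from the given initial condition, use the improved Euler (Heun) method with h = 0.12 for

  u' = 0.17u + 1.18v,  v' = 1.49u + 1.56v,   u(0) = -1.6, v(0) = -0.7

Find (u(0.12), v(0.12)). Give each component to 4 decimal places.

Heun on (u,v): k1 = f(t_n, state_n); k2 = f(t_n + h, state_n + h·k1); state_{n+1} = state_n + (h/2)·(k1 + k2).
0.000000: (-1.600000, -0.700000)
  k1 = (-1.098000, -3.476000)
  predictor → (-1.731760, -1.117120)
  k2 = (-1.612601, -4.323030)
  → (-1.762636, -1.167942)
(u(0.12), v(0.12)) ≈ (-1.7626, -1.1679)

-1.7626, -1.1679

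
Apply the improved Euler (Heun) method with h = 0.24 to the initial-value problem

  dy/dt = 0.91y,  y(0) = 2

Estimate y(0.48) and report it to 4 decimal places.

3.0864

Heun: k1 = f(t_n, y_n); k2 = f(t_n + h, y_n + h·k1); y_{n+1} = y_n + (h/2)·(k1 + k2).
t=0.000000, y=2.000000:
  k1 = f(0.000000, 2.000000) = 1.820000
  k2 = f(0.240000, 2.436800) = 2.217488
  y ← 2.000000 + (0.24/2)·(1.820000 + 2.217488) = 2.484499
t=0.240000, y=2.484499:
  k1 = f(0.240000, 2.484499) = 2.260894
  k2 = f(0.480000, 3.027113) = 2.754673
  y ← 2.484499 + (0.24/2)·(2.260894 + 2.754673) = 3.086367
y(0.48) ≈ 3.0864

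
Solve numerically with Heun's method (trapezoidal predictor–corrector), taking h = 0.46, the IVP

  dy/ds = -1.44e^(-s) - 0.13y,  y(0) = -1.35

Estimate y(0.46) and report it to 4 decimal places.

-1.7922

Heun: k1 = f(s_n, y_n); k2 = f(s_n + h, y_n + h·k1); y_{n+1} = y_n + (h/2)·(k1 + k2).
s=0.000000, y=-1.350000:
  k1 = f(0.000000, -1.350000) = -1.264500
  k2 = f(0.460000, -1.931670) = -0.657931
  y ← -1.350000 + (0.46/2)·(-1.264500 + (-0.657931)) = -1.792159
y(0.46) ≈ -1.7922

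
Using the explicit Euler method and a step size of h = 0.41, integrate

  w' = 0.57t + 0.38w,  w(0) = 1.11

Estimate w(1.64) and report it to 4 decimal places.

Euler: w_{n+1} = w_n + h·f(t_n, w_n).
t=0.000000, w=1.110000: f=0.421800 → w ← 1.110000 + 0.41·0.421800 = 1.282938
t=0.410000, w=1.282938: f=0.721216 → w ← 1.282938 + 0.41·0.721216 = 1.578637
t=0.820000, w=1.578637: f=1.067282 → w ← 1.578637 + 0.41·1.067282 = 2.016222
t=1.230000, w=2.016222: f=1.467264 → w ← 2.016222 + 0.41·1.467264 = 2.617801
w(1.64) ≈ 2.6178

2.6178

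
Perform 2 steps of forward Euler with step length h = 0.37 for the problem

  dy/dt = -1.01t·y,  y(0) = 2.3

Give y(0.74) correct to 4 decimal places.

Euler: y_{n+1} = y_n + h·f(t_n, y_n).
t=0.000000, y=2.300000: f=0.000000 → y ← 2.300000 + 0.37·0.000000 = 2.300000
t=0.370000, y=2.300000: f=-0.859510 → y ← 2.300000 + 0.37·(-0.859510) = 1.981981
y(0.74) ≈ 1.9820

1.9820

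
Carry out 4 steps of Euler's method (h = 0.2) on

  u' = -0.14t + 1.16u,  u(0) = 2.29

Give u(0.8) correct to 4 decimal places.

Euler: u_{n+1} = u_n + h·f(t_n, u_n).
t=0.000000, u=2.290000: f=2.656400 → u ← 2.290000 + 0.2·2.656400 = 2.821280
t=0.200000, u=2.821280: f=3.244685 → u ← 2.821280 + 0.2·3.244685 = 3.470217
t=0.400000, u=3.470217: f=3.969452 → u ← 3.470217 + 0.2·3.969452 = 4.264107
t=0.600000, u=4.264107: f=4.862364 → u ← 4.264107 + 0.2·4.862364 = 5.236580
u(0.8) ≈ 5.2366

5.2366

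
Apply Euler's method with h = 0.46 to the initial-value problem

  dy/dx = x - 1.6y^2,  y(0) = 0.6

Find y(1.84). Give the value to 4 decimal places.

Euler: y_{n+1} = y_n + h·f(x_n, y_n).
x=0.000000, y=0.600000: f=-0.576000 → y ← 0.600000 + 0.46·(-0.576000) = 0.335040
x=0.460000, y=0.335040: f=0.280397 → y ← 0.335040 + 0.46·0.280397 = 0.464023
x=0.920000, y=0.464023: f=0.575493 → y ← 0.464023 + 0.46·0.575493 = 0.728749
x=1.380000, y=0.728749: f=0.530279 → y ← 0.728749 + 0.46·0.530279 = 0.972678
y(1.84) ≈ 0.9727

0.9727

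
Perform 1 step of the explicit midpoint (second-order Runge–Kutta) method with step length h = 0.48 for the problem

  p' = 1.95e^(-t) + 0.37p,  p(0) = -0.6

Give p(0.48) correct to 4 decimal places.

Midpoint: k1 = f(t_n, p_n); k2 = f(t_n + h/2, p_n + (h/2)·k1); p_{n+1} = p_n + h·k2.
t=0.000000, p=-0.600000:
  k1 = f(0.000000, -0.600000) = 1.728000
  k2 = f(0.240000, -0.185280) = 1.465371
  p ← -0.600000 + 0.48·1.465371 = 0.103378
p(0.48) ≈ 0.1034

0.1034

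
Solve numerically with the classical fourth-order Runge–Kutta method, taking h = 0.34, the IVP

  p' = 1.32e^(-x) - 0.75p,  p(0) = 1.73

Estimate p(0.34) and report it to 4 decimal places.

RK4: k1 = f(x_n, p_n); k2 = f(x_n + h/2, p_n + (h/2)·k1); k3 = f(x_n + h/2, p_n + (h/2)·k2); k4 = f(x_n + h, p_n + h·k3); p_{n+1} = p_n + (h/6)·(k1 + 2k2 + 2k3 + k4).
x=0.000000, p=1.730000:
  k1 = f(0.000000, 1.730000) = 0.022500
  k2 = f(0.170000, 1.733825) = -0.186731
  k3 = f(0.170000, 1.698256) = -0.160054
  k4 = f(0.340000, 1.675582) = -0.317149
  p ← 1.730000 + (0.34/6)·(k1 + 2k2 + 2k3 + k4) = 1.674001
p(0.34) ≈ 1.6740

1.6740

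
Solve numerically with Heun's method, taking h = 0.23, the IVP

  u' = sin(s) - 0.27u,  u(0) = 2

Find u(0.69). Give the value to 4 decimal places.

1.8756

Heun: k1 = f(s_n, u_n); k2 = f(s_n + h, u_n + h·k1); u_{n+1} = u_n + (h/2)·(k1 + k2).
s=0.000000, u=2.000000:
  k1 = f(0.000000, 2.000000) = -0.540000
  k2 = f(0.230000, 1.875800) = -0.278488
  u ← 2.000000 + (0.23/2)·(-0.540000 + (-0.278488)) = 1.905874
s=0.230000, u=1.905874:
  k1 = f(0.230000, 1.905874) = -0.286608
  k2 = f(0.460000, 1.839954) = -0.052839
  u ← 1.905874 + (0.23/2)·(-0.286608 + (-0.052839)) = 1.866837
s=0.460000, u=1.866837:
  k1 = f(0.460000, 1.866837) = -0.060098
  k2 = f(0.690000, 1.853015) = 0.136223
  u ← 1.866837 + (0.23/2)·(-0.060098 + 0.136223) = 1.875592
u(0.69) ≈ 1.8756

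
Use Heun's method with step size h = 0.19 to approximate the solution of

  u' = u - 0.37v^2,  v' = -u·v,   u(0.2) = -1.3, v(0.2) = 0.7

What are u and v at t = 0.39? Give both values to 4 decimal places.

-1.6177, 0.9176

Heun on (u,v): k1 = f(t_n, state_n); k2 = f(t_n + h, state_n + h·k1); state_{n+1} = state_n + (h/2)·(k1 + k2).
0.200000: (-1.300000, 0.700000)
  k1 = (-1.481300, 0.910000)
  predictor → (-1.581447, 0.872900)
  k2 = (-1.863370, 1.380445)
  → (-1.617744, 0.917592)
(u(0.39), v(0.39)) ≈ (-1.6177, 0.9176)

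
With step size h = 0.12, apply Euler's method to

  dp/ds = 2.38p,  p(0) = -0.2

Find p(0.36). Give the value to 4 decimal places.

Euler: p_{n+1} = p_n + h·f(s_n, p_n).
s=0.000000, p=-0.200000: f=-0.476000 → p ← -0.200000 + 0.12·(-0.476000) = -0.257120
s=0.120000, p=-0.257120: f=-0.611946 → p ← -0.257120 + 0.12·(-0.611946) = -0.330553
s=0.240000, p=-0.330553: f=-0.786717 → p ← -0.330553 + 0.12·(-0.786717) = -0.424960
p(0.36) ≈ -0.4250

-0.4250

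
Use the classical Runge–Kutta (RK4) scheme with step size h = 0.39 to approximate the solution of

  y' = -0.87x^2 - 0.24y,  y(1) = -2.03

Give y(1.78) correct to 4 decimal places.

RK4: k1 = f(x_n, y_n); k2 = f(x_n + h/2, y_n + (h/2)·k1); k3 = f(x_n + h/2, y_n + (h/2)·k2); k4 = f(x_n + h, y_n + h·k3); y_{n+1} = y_n + (h/6)·(k1 + 2k2 + 2k3 + k4).
x=1.000000, y=-2.030000:
  k1 = f(1.000000, -2.030000) = -0.382800
  k2 = f(1.195000, -2.104646) = -0.737267
  k3 = f(1.195000, -2.173767) = -0.720678
  k4 = f(1.390000, -2.311064) = -1.126272
  y ← -2.030000 + (0.39/6)·(k1 + 2k2 + 2k3 + k4) = -2.317622
x=1.390000, y=-2.317622:
  k1 = f(1.390000, -2.317622) = -1.124698
  k2 = f(1.585000, -2.536938) = -1.576771
  k3 = f(1.585000, -2.625093) = -1.555614
  k4 = f(1.780000, -2.924312) = -2.054673
  y ← -2.317622 + (0.39/6)·(k1 + 2k2 + 2k3 + k4) = -2.931491
y(1.78) ≈ -2.9315

-2.9315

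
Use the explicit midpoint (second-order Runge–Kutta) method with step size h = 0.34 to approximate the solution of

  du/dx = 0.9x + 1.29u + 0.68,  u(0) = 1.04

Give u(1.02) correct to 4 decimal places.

5.8413

Midpoint: k1 = f(x_n, u_n); k2 = f(x_n + h/2, u_n + (h/2)·k1); u_{n+1} = u_n + h·k2.
x=0.000000, u=1.040000:
  k1 = f(0.000000, 1.040000) = 2.021600
  k2 = f(0.170000, 1.383672) = 2.617937
  u ← 1.040000 + 0.34·2.617937 = 1.930099
x=0.340000, u=1.930099:
  k1 = f(0.340000, 1.930099) = 3.475827
  k2 = f(0.510000, 2.520989) = 4.391076
  u ← 1.930099 + 0.34·4.391076 = 3.423064
x=0.680000, u=3.423064:
  k1 = f(0.680000, 3.423064) = 5.707753
  k2 = f(0.850000, 4.393382) = 7.112463
  u ← 3.423064 + 0.34·7.112463 = 5.841302
u(1.02) ≈ 5.8413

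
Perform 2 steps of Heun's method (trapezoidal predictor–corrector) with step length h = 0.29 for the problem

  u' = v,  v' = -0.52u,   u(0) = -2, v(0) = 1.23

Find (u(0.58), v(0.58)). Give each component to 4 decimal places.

Heun on (u,v): k1 = f(x_n, state_n); k2 = f(x_n + h, state_n + h·k1); state_{n+1} = state_n + (h/2)·(k1 + k2).
0.000000: (-2.000000, 1.230000)
  k1 = (1.230000, 1.040000)
  predictor → (-1.643300, 1.531600)
  k2 = (1.531600, 0.854516)
  → (-1.599568, 1.504705)
0.290000: (-1.599568, 1.504705)
  k1 = (1.504705, 0.831775)
  predictor → (-1.163204, 1.745920)
  k2 = (1.745920, 0.604866)
  → (-1.128227, 1.713018)
(u(0.58), v(0.58)) ≈ (-1.1282, 1.7130)

-1.1282, 1.7130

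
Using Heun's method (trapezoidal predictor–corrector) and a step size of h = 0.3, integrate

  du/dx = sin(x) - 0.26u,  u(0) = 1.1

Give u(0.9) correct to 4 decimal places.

Heun: k1 = f(x_n, u_n); k2 = f(x_n + h, u_n + h·k1); u_{n+1} = u_n + (h/2)·(k1 + k2).
x=0.000000, u=1.100000:
  k1 = f(0.000000, 1.100000) = -0.286000
  k2 = f(0.300000, 1.014200) = 0.031828
  u ← 1.100000 + (0.3/2)·(-0.286000 + 0.031828) = 1.061874
x=0.300000, u=1.061874:
  k1 = f(0.300000, 1.061874) = 0.019433
  k2 = f(0.600000, 1.067704) = 0.287039
  u ← 1.061874 + (0.3/2)·(0.019433 + 0.287039) = 1.107845
x=0.600000, u=1.107845:
  k1 = f(0.600000, 1.107845) = 0.276603
  k2 = f(0.900000, 1.190826) = 0.473712
  u ← 1.107845 + (0.3/2)·(0.276603 + 0.473712) = 1.220392
u(0.9) ≈ 1.2204

1.2204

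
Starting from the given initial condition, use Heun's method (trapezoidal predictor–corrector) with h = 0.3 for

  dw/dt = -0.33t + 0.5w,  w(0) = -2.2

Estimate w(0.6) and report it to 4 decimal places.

Heun: k1 = f(t_n, w_n); k2 = f(t_n + h, w_n + h·k1); w_{n+1} = w_n + (h/2)·(k1 + k2).
t=0.000000, w=-2.200000:
  k1 = f(0.000000, -2.200000) = -1.100000
  k2 = f(0.300000, -2.530000) = -1.364000
  w ← -2.200000 + (0.3/2)·(-1.100000 + (-1.364000)) = -2.569600
t=0.300000, w=-2.569600:
  k1 = f(0.300000, -2.569600) = -1.383800
  k2 = f(0.600000, -2.984740) = -1.690370
  w ← -2.569600 + (0.3/2)·(-1.383800 + (-1.690370)) = -3.030726
w(0.6) ≈ -3.0307

-3.0307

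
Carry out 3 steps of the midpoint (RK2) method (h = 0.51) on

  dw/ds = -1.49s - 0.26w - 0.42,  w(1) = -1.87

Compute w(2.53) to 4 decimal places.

Midpoint: k1 = f(s_n, w_n); k2 = f(s_n + h/2, w_n + (h/2)·k1); w_{n+1} = w_n + h·k2.
s=1.000000, w=-1.870000:
  k1 = f(1.000000, -1.870000) = -1.423800
  k2 = f(1.255000, -2.233069) = -1.709352
  w ← -1.870000 + 0.51·(-1.709352) = -2.741770
s=1.510000, w=-2.741770:
  k1 = f(1.510000, -2.741770) = -1.957040
  k2 = f(1.765000, -3.240815) = -2.207238
  w ← -2.741770 + 0.51·(-2.207238) = -3.867461
s=2.020000, w=-3.867461:
  k1 = f(2.020000, -3.867461) = -2.424260
  k2 = f(2.275000, -4.485647) = -2.643482
  w ← -3.867461 + 0.51·(-2.643482) = -5.215637
w(2.53) ≈ -5.2156

-5.2156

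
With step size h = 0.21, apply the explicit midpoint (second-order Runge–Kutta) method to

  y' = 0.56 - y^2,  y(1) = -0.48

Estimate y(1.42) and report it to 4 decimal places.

Midpoint: k1 = f(t_n, y_n); k2 = f(t_n + h/2, y_n + (h/2)·k1); y_{n+1} = y_n + h·k2.
t=1.000000, y=-0.480000:
  k1 = f(1.000000, -0.480000) = 0.329600
  k2 = f(1.105000, -0.445392) = 0.361626
  y ← -0.480000 + 0.21·0.361626 = -0.404059
t=1.210000, y=-0.404059:
  k1 = f(1.210000, -0.404059) = 0.396737
  k2 = f(1.315000, -0.362401) = 0.428665
  y ← -0.404059 + 0.21·0.428665 = -0.314039
y(1.42) ≈ -0.3140

-0.3140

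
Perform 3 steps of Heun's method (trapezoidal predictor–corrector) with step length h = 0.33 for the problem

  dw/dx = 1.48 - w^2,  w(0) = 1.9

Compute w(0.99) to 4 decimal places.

1.3051

Heun: k1 = f(x_n, w_n); k2 = f(x_n + h, w_n + h·k1); w_{n+1} = w_n + (h/2)·(k1 + k2).
x=0.000000, w=1.900000:
  k1 = f(0.000000, 1.900000) = -2.130000
  k2 = f(0.330000, 1.197100) = 0.046952
  w ← 1.900000 + (0.33/2)·(-2.130000 + 0.046952) = 1.556297
x=0.330000, w=1.556297:
  k1 = f(0.330000, 1.556297) = -0.942060
  k2 = f(0.660000, 1.245417) = -0.071064
  w ← 1.556297 + (0.33/2)·(-0.942060 + (-0.071064)) = 1.389132
x=0.660000, w=1.389132:
  k1 = f(0.660000, 1.389132) = -0.449686
  k2 = f(0.990000, 1.240735) = -0.059423
  w ← 1.389132 + (0.33/2)·(-0.449686 + (-0.059423)) = 1.305128
w(0.99) ≈ 1.3051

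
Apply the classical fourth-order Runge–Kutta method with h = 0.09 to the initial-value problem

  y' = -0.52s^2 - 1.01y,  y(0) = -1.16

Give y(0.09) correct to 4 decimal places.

RK4: k1 = f(s_n, y_n); k2 = f(s_n + h/2, y_n + (h/2)·k1); k3 = f(s_n + h/2, y_n + (h/2)·k2); k4 = f(s_n + h, y_n + h·k3); y_{n+1} = y_n + (h/6)·(k1 + 2k2 + 2k3 + k4).
s=0.000000, y=-1.160000:
  k1 = f(0.000000, -1.160000) = 1.171600
  k2 = f(0.045000, -1.107278) = 1.117298
  k3 = f(0.045000, -1.109722) = 1.119766
  k4 = f(0.090000, -1.059221) = 1.065601
  y ← -1.160000 + (0.09/6)·(k1 + 2k2 + 2k3 + k4) = -1.059330
y(0.09) ≈ -1.0593

-1.0593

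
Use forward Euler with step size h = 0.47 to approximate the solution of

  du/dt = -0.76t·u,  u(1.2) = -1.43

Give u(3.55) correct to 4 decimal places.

Euler: u_{n+1} = u_n + h·f(t_n, u_n).
t=1.200000, u=-1.430000: f=1.304160 → u ← -1.430000 + 0.47·1.304160 = -0.817045
t=1.670000, u=-0.817045: f=1.036993 → u ← -0.817045 + 0.47·1.036993 = -0.329658
t=2.140000, u=-0.329658: f=0.536156 → u ← -0.329658 + 0.47·0.536156 = -0.077665
t=2.610000, u=-0.077665: f=0.154056 → u ← -0.077665 + 0.47·0.154056 = -0.005259
t=3.080000, u=-0.005259: f=0.012309 → u ← -0.005259 + 0.47·0.012309 = 0.000527
u(3.55) ≈ 0.0005

0.0005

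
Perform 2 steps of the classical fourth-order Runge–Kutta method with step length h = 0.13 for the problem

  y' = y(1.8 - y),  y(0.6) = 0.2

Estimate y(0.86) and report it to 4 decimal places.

RK4: k1 = f(t_n, y_n); k2 = f(t_n + h/2, y_n + (h/2)·k1); k3 = f(t_n + h/2, y_n + (h/2)·k2); k4 = f(t_n + h, y_n + h·k3); y_{n+1} = y_n + (h/6)·(k1 + 2k2 + 2k3 + k4).
t=0.600000, y=0.200000:
  k1 = f(0.600000, 0.200000) = 0.320000
  k2 = f(0.665000, 0.220800) = 0.348687
  k3 = f(0.665000, 0.222665) = 0.351217
  k4 = f(0.730000, 0.245658) = 0.381837
  y ← 0.200000 + (0.13/6)·(k1 + 2k2 + 2k3 + k4) = 0.245536
t=0.730000, y=0.245536:
  k1 = f(0.730000, 0.245536) = 0.381676
  k2 = f(0.795000, 0.270345) = 0.413534
  k3 = f(0.795000, 0.272415) = 0.416138
  k4 = f(0.860000, 0.299634) = 0.449560
  y ← 0.245536 + (0.13/6)·(k1 + 2k2 + 2k3 + k4) = 0.299498
y(0.86) ≈ 0.2995

0.2995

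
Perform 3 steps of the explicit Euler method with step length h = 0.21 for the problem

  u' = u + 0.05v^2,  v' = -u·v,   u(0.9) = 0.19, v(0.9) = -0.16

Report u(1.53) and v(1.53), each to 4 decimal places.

0.3375, -0.1376

Euler on (u,v): u_{n+1} = u_n + h·u', v_{n+1} = v_n + h·v'.
0.900000: (0.190000, -0.160000); f=(0.191280, 0.030400) → (0.230169, -0.153616)
1.110000: (0.230169, -0.153616); f=(0.231349, 0.035358) → (0.278752, -0.146191)
1.320000: (0.278752, -0.146191); f=(0.279821, 0.040751) → (0.337514, -0.137633)
(u(1.53), v(1.53)) ≈ (0.3375, -0.1376)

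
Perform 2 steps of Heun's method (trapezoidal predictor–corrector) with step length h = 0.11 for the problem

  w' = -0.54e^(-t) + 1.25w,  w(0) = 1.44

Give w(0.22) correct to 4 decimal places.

Heun: k1 = f(t_n, w_n); k2 = f(t_n + h, w_n + h·k1); w_{n+1} = w_n + (h/2)·(k1 + k2).
t=0.000000, w=1.440000:
  k1 = f(0.000000, 1.440000) = 1.260000
  k2 = f(0.110000, 1.578600) = 1.489500
  w ← 1.440000 + (0.11/2)·(1.260000 + 1.489500) = 1.591222
t=0.110000, w=1.591222:
  k1 = f(0.110000, 1.591222) = 1.505278
  k2 = f(0.220000, 1.756803) = 1.762644
  w ← 1.591222 + (0.11/2)·(1.505278 + 1.762644) = 1.770958
w(0.22) ≈ 1.7710

1.7710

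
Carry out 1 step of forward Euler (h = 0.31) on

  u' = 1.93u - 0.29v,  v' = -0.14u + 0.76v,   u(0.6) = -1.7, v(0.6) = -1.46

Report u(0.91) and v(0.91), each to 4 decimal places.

Euler on (u,v): u_{n+1} = u_n + h·u', v_{n+1} = v_n + h·v'.
0.600000: (-1.700000, -1.460000); f=(-2.857600, -0.871600) → (-2.585856, -1.730196)
(u(0.91), v(0.91)) ≈ (-2.5859, -1.7302)

-2.5859, -1.7302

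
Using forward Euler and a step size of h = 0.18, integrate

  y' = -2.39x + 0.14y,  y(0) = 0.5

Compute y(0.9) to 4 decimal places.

Euler: y_{n+1} = y_n + h·f(x_n, y_n).
x=0.000000, y=0.500000: f=0.070000 → y ← 0.500000 + 0.18·0.070000 = 0.512600
x=0.180000, y=0.512600: f=-0.358436 → y ← 0.512600 + 0.18·(-0.358436) = 0.448082
x=0.360000, y=0.448082: f=-0.797669 → y ← 0.448082 + 0.18·(-0.797669) = 0.304501
x=0.540000, y=0.304501: f=-1.247970 → y ← 0.304501 + 0.18·(-1.247970) = 0.079867
x=0.720000, y=0.079867: f=-1.709619 → y ← 0.079867 + 0.18·(-1.709619) = -0.227865
y(0.9) ≈ -0.2279

-0.2279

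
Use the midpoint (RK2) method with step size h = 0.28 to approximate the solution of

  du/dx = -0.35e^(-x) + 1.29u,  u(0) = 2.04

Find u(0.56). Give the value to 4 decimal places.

Midpoint: k1 = f(x_n, u_n); k2 = f(x_n + h/2, u_n + (h/2)·k1); u_{n+1} = u_n + h·k2.
x=0.000000, u=2.040000:
  k1 = f(0.000000, 2.040000) = 2.281600
  k2 = f(0.140000, 2.359424) = 2.739382
  u ← 2.040000 + 0.28·2.739382 = 2.807027
x=0.280000, u=2.807027:
  k1 = f(0.280000, 2.807027) = 3.356540
  k2 = f(0.420000, 3.276942) = 3.997289
  u ← 2.807027 + 0.28·3.997289 = 3.926268
u(0.56) ≈ 3.9263

3.9263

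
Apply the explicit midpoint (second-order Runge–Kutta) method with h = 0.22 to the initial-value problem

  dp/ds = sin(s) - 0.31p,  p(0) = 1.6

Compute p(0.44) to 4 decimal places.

1.4884

Midpoint: k1 = f(s_n, p_n); k2 = f(s_n + h/2, p_n + (h/2)·k1); p_{n+1} = p_n + h·k2.
s=0.000000, p=1.600000:
  k1 = f(0.000000, 1.600000) = -0.496000
  k2 = f(0.110000, 1.545440) = -0.369308
  p ← 1.600000 + 0.22·(-0.369308) = 1.518752
s=0.220000, p=1.518752:
  k1 = f(0.220000, 1.518752) = -0.252584
  k2 = f(0.330000, 1.490968) = -0.138157
  p ← 1.518752 + 0.22·(-0.138157) = 1.488358
p(0.44) ≈ 1.4884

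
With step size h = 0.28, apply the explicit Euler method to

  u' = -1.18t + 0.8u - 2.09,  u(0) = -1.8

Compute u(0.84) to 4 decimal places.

Euler: u_{n+1} = u_n + h·f(t_n, u_n).
t=0.000000, u=-1.800000: f=-3.530000 → u ← -1.800000 + 0.28·(-3.530000) = -2.788400
t=0.280000, u=-2.788400: f=-4.651120 → u ← -2.788400 + 0.28·(-4.651120) = -4.090714
t=0.560000, u=-4.090714: f=-6.023371 → u ← -4.090714 + 0.28·(-6.023371) = -5.777257
u(0.84) ≈ -5.7773

-5.7773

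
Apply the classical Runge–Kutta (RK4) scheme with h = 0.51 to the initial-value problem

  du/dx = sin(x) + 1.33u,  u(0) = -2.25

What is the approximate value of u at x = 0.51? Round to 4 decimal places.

-4.2694

RK4: k1 = f(x_n, u_n); k2 = f(x_n + h/2, u_n + (h/2)·k1); k3 = f(x_n + h/2, u_n + (h/2)·k2); k4 = f(x_n + h, u_n + h·k3); u_{n+1} = u_n + (h/6)·(k1 + 2k2 + 2k3 + k4).
x=0.000000, u=-2.250000:
  k1 = f(0.000000, -2.250000) = -2.992500
  k2 = f(0.255000, -3.013088) = -3.755161
  k3 = f(0.255000, -3.207566) = -4.013817
  k4 = f(0.510000, -4.297047) = -5.226895
  u ← -2.250000 + (0.51/6)·(k1 + 2k2 + 2k3 + k4) = -4.269375
u(0.51) ≈ -4.2694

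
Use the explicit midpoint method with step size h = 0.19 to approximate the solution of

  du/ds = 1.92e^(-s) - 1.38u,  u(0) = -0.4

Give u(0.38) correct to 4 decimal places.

Midpoint: k1 = f(s_n, u_n); k2 = f(s_n + h/2, u_n + (h/2)·k1); u_{n+1} = u_n + h·k2.
s=0.000000, u=-0.400000:
  k1 = f(0.000000, -0.400000) = 2.472000
  k2 = f(0.095000, -0.165160) = 1.973917
  u ← -0.400000 + 0.19·1.973917 = -0.024956
s=0.190000, u=-0.024956:
  k1 = f(0.190000, -0.024956) = 1.622201
  k2 = f(0.285000, 0.129153) = 1.265636
  u ← -0.024956 + 0.19·1.265636 = 0.215515
u(0.38) ≈ 0.2155

0.2155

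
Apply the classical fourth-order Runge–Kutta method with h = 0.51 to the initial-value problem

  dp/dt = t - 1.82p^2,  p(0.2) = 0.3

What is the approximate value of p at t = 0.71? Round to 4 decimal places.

RK4: k1 = f(t_n, p_n); k2 = f(t_n + h/2, p_n + (h/2)·k1); k3 = f(t_n + h/2, p_n + (h/2)·k2); k4 = f(t_n + h, p_n + h·k3); p_{n+1} = p_n + (h/6)·(k1 + 2k2 + 2k3 + k4).
t=0.200000, p=0.300000:
  k1 = f(0.200000, 0.300000) = 0.036200
  k2 = f(0.455000, 0.309231) = 0.280965
  k3 = f(0.455000, 0.371646) = 0.203620
  k4 = f(0.710000, 0.403846) = 0.413173
  p ← 0.300000 + (0.51/6)·(k1 + 2k2 + 2k3 + k4) = 0.420576
p(0.71) ≈ 0.4206

0.4206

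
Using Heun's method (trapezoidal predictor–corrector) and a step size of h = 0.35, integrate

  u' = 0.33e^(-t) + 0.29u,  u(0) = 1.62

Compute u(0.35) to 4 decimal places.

Heun: k1 = f(t_n, u_n); k2 = f(t_n + h, u_n + h·k1); u_{n+1} = u_n + (h/2)·(k1 + k2).
t=0.000000, u=1.620000:
  k1 = f(0.000000, 1.620000) = 0.799800
  k2 = f(0.350000, 1.899930) = 0.783527
  u ← 1.620000 + (0.35/2)·(0.799800 + 0.783527) = 1.897082
u(0.35) ≈ 1.8971

1.8971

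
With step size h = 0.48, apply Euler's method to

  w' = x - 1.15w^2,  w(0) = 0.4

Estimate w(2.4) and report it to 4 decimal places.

1.3443

Euler: w_{n+1} = w_n + h·f(x_n, w_n).
x=0.000000, w=0.400000: f=-0.184000 → w ← 0.400000 + 0.48·(-0.184000) = 0.311680
x=0.480000, w=0.311680: f=0.368284 → w ← 0.311680 + 0.48·0.368284 = 0.488456
x=0.960000, w=0.488456: f=0.685622 → w ← 0.488456 + 0.48·0.685622 = 0.817555
x=1.440000, w=0.817555: f=0.671345 → w ← 0.817555 + 0.48·0.671345 = 1.139800
x=1.920000, w=1.139800: f=0.425984 → w ← 1.139800 + 0.48·0.425984 = 1.344272
w(2.4) ≈ 1.3443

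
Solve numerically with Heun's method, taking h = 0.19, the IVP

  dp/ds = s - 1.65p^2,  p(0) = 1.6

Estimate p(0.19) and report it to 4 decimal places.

1.1171

Heun: k1 = f(s_n, p_n); k2 = f(s_n + h, p_n + h·k1); p_{n+1} = p_n + (h/2)·(k1 + k2).
s=0.000000, p=1.600000:
  k1 = f(0.000000, 1.600000) = -4.224000
  k2 = f(0.190000, 0.797440) = -0.859252
  p ← 1.600000 + (0.19/2)·(-4.224000 + (-0.859252)) = 1.117091
p(0.19) ≈ 1.1171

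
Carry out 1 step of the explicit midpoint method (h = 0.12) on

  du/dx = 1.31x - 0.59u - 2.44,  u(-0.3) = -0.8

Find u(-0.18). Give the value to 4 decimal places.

-1.0639

Midpoint: k1 = f(x_n, u_n); k2 = f(x_n + h/2, u_n + (h/2)·k1); u_{n+1} = u_n + h·k2.
x=-0.300000, u=-0.800000:
  k1 = f(-0.300000, -0.800000) = -2.361000
  k2 = f(-0.240000, -0.941660) = -2.198821
  u ← -0.800000 + 0.12·(-2.198821) = -1.063858
u(-0.18) ≈ -1.0639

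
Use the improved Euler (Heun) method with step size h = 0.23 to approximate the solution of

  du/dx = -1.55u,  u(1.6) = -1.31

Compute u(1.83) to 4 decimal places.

Heun: k1 = f(x_n, u_n); k2 = f(x_n + h, u_n + h·k1); u_{n+1} = u_n + (h/2)·(k1 + k2).
x=1.600000, u=-1.310000:
  k1 = f(1.600000, -1.310000) = 2.030500
  k2 = f(1.830000, -0.842985) = 1.306627
  u ← -1.310000 + (0.23/2)·(2.030500 + 1.306627) = -0.926230
u(1.83) ≈ -0.9262

-0.9262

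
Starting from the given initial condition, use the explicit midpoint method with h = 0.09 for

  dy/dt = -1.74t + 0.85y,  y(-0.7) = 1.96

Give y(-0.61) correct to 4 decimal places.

2.2224

Midpoint: k1 = f(t_n, y_n); k2 = f(t_n + h/2, y_n + (h/2)·k1); y_{n+1} = y_n + h·k2.
t=-0.700000, y=1.960000:
  k1 = f(-0.700000, 1.960000) = 2.884000
  k2 = f(-0.655000, 2.089780) = 2.916013
  y ← 1.960000 + 0.09·2.916013 = 2.222441
y(-0.61) ≈ 2.2224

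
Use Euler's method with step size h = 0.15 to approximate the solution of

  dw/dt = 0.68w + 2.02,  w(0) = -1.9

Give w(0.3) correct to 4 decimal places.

Euler: w_{n+1} = w_n + h·f(t_n, w_n).
t=0.000000, w=-1.900000: f=0.728000 → w ← -1.900000 + 0.15·0.728000 = -1.790800
t=0.150000, w=-1.790800: f=0.802256 → w ← -1.790800 + 0.15·0.802256 = -1.670462
w(0.3) ≈ -1.6705

-1.6705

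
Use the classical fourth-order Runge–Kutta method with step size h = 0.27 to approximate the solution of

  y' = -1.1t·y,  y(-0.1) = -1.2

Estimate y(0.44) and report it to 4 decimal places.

RK4: k1 = f(t_n, y_n); k2 = f(t_n + h/2, y_n + (h/2)·k1); k3 = f(t_n + h/2, y_n + (h/2)·k2); k4 = f(t_n + h, y_n + h·k3); y_{n+1} = y_n + (h/6)·(k1 + 2k2 + 2k3 + k4).
t=-0.100000, y=-1.200000:
  k1 = f(-0.100000, -1.200000) = -0.132000
  k2 = f(0.035000, -1.217820) = 0.046886
  k3 = f(0.035000, -1.193670) = 0.045956
  k4 = f(0.170000, -1.187592) = 0.222080
  y ← -1.200000 + (0.27/6)·(k1 + 2k2 + 2k3 + k4) = -1.187591
t=0.170000, y=-1.187591:
  k1 = f(0.170000, -1.187591) = 0.222079
  k2 = f(0.305000, -1.157610) = 0.388378
  k3 = f(0.305000, -1.135160) = 0.380846
  k4 = f(0.440000, -1.084762) = 0.525025
  y ← -1.187591 + (0.27/6)·(k1 + 2k2 + 2k3 + k4) = -1.084741
y(0.44) ≈ -1.0847

-1.0847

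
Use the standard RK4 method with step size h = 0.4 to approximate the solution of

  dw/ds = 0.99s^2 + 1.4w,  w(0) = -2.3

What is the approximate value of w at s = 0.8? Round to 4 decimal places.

RK4: k1 = f(s_n, w_n); k2 = f(s_n + h/2, w_n + (h/2)·k1); k3 = f(s_n + h/2, w_n + (h/2)·k2); k4 = f(s_n + h, w_n + h·k3); w_{n+1} = w_n + (h/6)·(k1 + 2k2 + 2k3 + k4).
s=0.000000, w=-2.300000:
  k1 = f(0.000000, -2.300000) = -3.220000
  k2 = f(0.200000, -2.944000) = -4.082000
  k3 = f(0.200000, -3.116400) = -4.323360
  k4 = f(0.400000, -4.029344) = -5.482682
  w ← -2.300000 + (0.4/6)·(k1 + 2k2 + 2k3 + k4) = -4.000893
s=0.400000, w=-4.000893:
  k1 = f(0.400000, -4.000893) = -5.442851
  k2 = f(0.600000, -5.089464) = -6.768849
  k3 = f(0.600000, -5.354663) = -7.140129
  k4 = f(0.800000, -6.856945) = -8.966123
  w ← -4.000893 + (0.4/6)·(k1 + 2k2 + 2k3 + k4) = -6.816022
w(0.8) ≈ -6.8160

-6.8160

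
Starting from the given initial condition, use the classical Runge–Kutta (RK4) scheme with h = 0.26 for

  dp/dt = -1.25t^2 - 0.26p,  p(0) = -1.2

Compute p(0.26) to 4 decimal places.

RK4: k1 = f(t_n, p_n); k2 = f(t_n + h/2, p_n + (h/2)·k1); k3 = f(t_n + h/2, p_n + (h/2)·k2); k4 = f(t_n + h, p_n + h·k3); p_{n+1} = p_n + (h/6)·(k1 + 2k2 + 2k3 + k4).
t=0.000000, p=-1.200000:
  k1 = f(0.000000, -1.200000) = 0.312000
  k2 = f(0.130000, -1.159440) = 0.280329
  k3 = f(0.130000, -1.163557) = 0.281400
  k4 = f(0.260000, -1.126836) = 0.208477
  p ← -1.200000 + (0.26/6)·(k1 + 2k2 + 2k3 + k4) = -1.128763
p(0.26) ≈ -1.1288

-1.1288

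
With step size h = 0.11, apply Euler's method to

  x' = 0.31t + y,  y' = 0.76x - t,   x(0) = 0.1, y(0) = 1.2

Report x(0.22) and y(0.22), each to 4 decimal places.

Euler on (x,y): x_{n+1} = x_n + h·x', y_{n+1} = y_n + h·y'.
0.000000: (0.100000, 1.200000); f=(1.200000, 0.076000) → (0.232000, 1.208360)
0.110000: (0.232000, 1.208360); f=(1.242460, 0.066320) → (0.368671, 1.215655)
(x(0.22), y(0.22)) ≈ (0.3687, 1.2157)

0.3687, 1.2157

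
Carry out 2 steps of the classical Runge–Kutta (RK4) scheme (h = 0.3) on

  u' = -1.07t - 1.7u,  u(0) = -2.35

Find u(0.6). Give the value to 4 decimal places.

-0.9892

RK4: k1 = f(t_n, u_n); k2 = f(t_n + h/2, u_n + (h/2)·k1); k3 = f(t_n + h/2, u_n + (h/2)·k2); k4 = f(t_n + h, u_n + h·k3); u_{n+1} = u_n + (h/6)·(k1 + 2k2 + 2k3 + k4).
t=0.000000, u=-2.350000:
  k1 = f(0.000000, -2.350000) = 3.995000
  k2 = f(0.150000, -1.750750) = 2.815775
  k3 = f(0.150000, -1.927634) = 3.116477
  k4 = f(0.300000, -1.415057) = 2.084597
  u ← -2.350000 + (0.3/6)·(k1 + 2k2 + 2k3 + k4) = -1.452795
t=0.300000, u=-1.452795:
  k1 = f(0.300000, -1.452795) = 2.148751
  k2 = f(0.450000, -1.130482) = 1.440320
  k3 = f(0.450000, -1.236747) = 1.620970
  k4 = f(0.600000, -0.966504) = 1.001057
  u ← -1.452795 + (0.3/6)·(k1 + 2k2 + 2k3 + k4) = -0.989176
u(0.6) ≈ -0.9892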